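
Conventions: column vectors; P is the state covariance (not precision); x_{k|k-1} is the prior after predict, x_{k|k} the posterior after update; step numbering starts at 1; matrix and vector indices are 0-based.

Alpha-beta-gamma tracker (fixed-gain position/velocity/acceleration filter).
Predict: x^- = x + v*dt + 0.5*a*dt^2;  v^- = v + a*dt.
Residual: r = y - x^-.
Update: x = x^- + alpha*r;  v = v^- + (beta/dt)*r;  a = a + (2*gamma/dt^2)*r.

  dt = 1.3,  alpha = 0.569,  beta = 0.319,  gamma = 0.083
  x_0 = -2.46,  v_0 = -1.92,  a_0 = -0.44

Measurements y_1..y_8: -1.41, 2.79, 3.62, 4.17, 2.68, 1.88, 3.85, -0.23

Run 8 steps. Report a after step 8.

step 1: x_pred=-5.3278  r=3.9178  x^+=-3.0986  v^+=-1.5306  a^+=-0.0552
step 2: x_pred=-5.1350  r=7.9250  x^+=-0.6257  v^+=0.3423  a^+=0.7233
step 3: x_pred=0.4305  r=3.1895  x^+=2.2453  v^+=2.0652  a^+=1.0365
step 4: x_pred=5.8060  r=-1.6360  x^+=4.8751  v^+=3.0113  a^+=0.8759
step 5: x_pred=9.5299  r=-6.8499  x^+=5.6323  v^+=2.4690  a^+=0.2030
step 6: x_pred=9.0136  r=-7.1336  x^+=4.9546  v^+=0.9825  a^+=-0.4977
step 7: x_pred=5.8113  r=-1.9613  x^+=4.6953  v^+=-0.1457  a^+=-0.6903
step 8: x_pred=3.9225  r=-4.1525  x^+=1.5597  v^+=-2.0621  a^+=-1.0982

a_post = -1.0982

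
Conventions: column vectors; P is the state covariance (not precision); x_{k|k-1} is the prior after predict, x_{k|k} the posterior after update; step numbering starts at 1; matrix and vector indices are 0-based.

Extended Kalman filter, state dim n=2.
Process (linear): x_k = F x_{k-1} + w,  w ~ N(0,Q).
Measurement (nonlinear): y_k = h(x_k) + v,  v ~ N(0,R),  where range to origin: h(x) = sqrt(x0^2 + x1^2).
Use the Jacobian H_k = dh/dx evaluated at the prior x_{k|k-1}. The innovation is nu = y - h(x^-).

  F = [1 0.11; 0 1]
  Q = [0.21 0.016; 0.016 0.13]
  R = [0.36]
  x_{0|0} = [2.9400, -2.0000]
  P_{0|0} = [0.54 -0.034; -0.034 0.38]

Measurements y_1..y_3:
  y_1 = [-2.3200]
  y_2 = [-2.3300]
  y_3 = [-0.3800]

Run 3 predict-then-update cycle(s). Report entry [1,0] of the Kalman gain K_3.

step 1: x^-=[2.7200, -2.0000]  P^-=[0.7471 0.0238; 0.0238 0.5100]  H_jac=[0.8057 -0.5924]  S=[1.0012]  K=[0.5871; -0.2826]  nu=[-5.6962]  x^+=[-0.6243, -0.3902]  P^+=[0.4020 0.1899; 0.1899 0.4300]
step 2: x^-=[-0.6672, -0.3902]  P^-=[0.6590 0.2532; 0.2532 0.5600]  H_jac=[-0.8632 -0.5048]  S=[1.2145]  K=[-0.5737; -0.4128]  nu=[-3.1030]  x^+=[1.1128, 0.8906]  P^+=[0.2593 -0.0344; -0.0344 0.3531]
step 3: x^-=[1.2108, 0.8906]  P^-=[0.4660 0.0205; 0.0205 0.4831]  H_jac=[0.8055 0.5926]  S=[0.8516]  K=[0.4551; 0.3555]  nu=[-1.8831]  x^+=[0.3538, 0.2212]  P^+=[0.2897 -0.1173; -0.1173 0.3755]

K[1,0] = 0.3555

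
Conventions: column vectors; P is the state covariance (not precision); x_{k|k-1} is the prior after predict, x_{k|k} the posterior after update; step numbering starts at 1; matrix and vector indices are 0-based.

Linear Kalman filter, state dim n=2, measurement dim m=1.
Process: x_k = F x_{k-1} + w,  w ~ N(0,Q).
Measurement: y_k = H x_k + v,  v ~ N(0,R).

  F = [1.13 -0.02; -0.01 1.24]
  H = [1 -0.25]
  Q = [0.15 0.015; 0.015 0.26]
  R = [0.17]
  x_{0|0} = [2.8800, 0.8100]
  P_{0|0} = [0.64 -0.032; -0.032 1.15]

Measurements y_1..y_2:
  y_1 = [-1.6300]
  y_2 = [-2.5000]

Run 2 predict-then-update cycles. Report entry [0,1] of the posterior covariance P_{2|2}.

step 1: x^-=[3.2382, 0.9756]  P^-=[0.9691 -0.0656; -0.0656 2.0291]  S=[1.2987]  K=[0.7588; -0.4411]  nu=[-4.6243]  x^+=[-0.2709, 3.0154]  P^+=[0.2213 0.3691; 0.3691 1.7764]
step 2: x^-=[-0.3664, 3.7418]  P^-=[0.4166 0.4857; 0.4857 2.9823]  S=[0.5301]  K=[0.5568; -0.4902]  nu=[-1.1982]  x^+=[-1.0335, 4.3291]  P^+=[0.2522 0.6304; 0.6304 2.8549]

P_post[0,1] = 0.6304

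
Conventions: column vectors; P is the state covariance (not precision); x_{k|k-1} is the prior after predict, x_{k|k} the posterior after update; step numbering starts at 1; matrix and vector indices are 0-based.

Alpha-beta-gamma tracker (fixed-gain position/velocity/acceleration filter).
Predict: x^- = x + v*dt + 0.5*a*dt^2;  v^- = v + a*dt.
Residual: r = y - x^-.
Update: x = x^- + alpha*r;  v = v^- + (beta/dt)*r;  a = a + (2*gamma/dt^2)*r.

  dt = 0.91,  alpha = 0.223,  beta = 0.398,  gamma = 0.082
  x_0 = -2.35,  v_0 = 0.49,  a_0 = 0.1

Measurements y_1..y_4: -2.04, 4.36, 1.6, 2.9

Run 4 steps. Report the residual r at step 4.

resid = -3.4831

step 1: x_pred=-1.8627  r=-0.1773  x^+=-1.9022  v^+=0.5035  a^+=0.0649
step 2: x_pred=-1.4172  r=5.7772  x^+=-0.1289  v^+=3.0892  a^+=1.2090
step 3: x_pred=3.1829  r=-1.5829  x^+=2.8299  v^+=3.4972  a^+=0.8955
step 4: x_pred=6.3831  r=-3.4831  x^+=5.6064  v^+=2.7887  a^+=0.2057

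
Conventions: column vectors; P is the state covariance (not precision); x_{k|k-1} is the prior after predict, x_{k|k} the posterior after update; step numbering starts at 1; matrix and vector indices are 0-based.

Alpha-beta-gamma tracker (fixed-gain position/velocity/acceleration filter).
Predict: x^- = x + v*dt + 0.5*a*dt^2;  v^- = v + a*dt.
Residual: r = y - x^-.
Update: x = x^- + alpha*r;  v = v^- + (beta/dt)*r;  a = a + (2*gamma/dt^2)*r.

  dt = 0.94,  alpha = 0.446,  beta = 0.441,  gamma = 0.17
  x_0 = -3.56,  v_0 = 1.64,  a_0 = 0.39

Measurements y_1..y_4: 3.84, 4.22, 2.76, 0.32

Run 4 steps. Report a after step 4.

step 1: x_pred=-1.8461  r=5.6861  x^+=0.6899  v^+=4.6742  a^+=2.5780
step 2: x_pred=6.2226  r=-2.0026  x^+=5.3294  v^+=6.1580  a^+=1.8074
step 3: x_pred=11.9164  r=-9.1564  x^+=7.8327  v^+=3.5612  a^+=-1.7159
step 4: x_pred=10.4221  r=-10.1021  x^+=5.9165  v^+=-2.7912  a^+=-5.6031

a_post = -5.6031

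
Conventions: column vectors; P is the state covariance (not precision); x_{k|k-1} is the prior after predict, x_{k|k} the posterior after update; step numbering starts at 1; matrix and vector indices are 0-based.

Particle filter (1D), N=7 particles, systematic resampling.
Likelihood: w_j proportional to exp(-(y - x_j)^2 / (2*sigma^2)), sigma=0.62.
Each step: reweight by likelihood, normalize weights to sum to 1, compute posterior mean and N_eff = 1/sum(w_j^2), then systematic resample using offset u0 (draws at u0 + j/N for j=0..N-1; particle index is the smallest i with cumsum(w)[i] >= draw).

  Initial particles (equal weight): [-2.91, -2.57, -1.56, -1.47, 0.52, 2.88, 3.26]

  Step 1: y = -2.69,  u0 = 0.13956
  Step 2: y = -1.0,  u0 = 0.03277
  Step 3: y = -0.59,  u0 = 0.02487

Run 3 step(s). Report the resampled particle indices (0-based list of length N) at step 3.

resampled_idx = [1, 2, 3, 4, 4, 5, 6]

step 1: w=[0.4165, 0.4353, 0.0843, 0.0640, 0.0000, 0.0000, 0.0000]  mean=-2.5561  Neff=2.6730  idx=[0, 0, 1, 1, 1, 2, 3]
step 2: w=[0.0056, 0.0056, 0.0261, 0.0261, 0.0261, 0.4279, 0.4827]  mean=-1.6106  Neff=2.3911  idx=[2, 5, 5, 5, 6, 6, 6]
step 3: w=[0.0031, 0.1482, 0.1482, 0.1482, 0.1841, 0.1841, 0.1841]  mean=-1.5134  Neff=5.9673  idx=[1, 2, 3, 4, 4, 5, 6]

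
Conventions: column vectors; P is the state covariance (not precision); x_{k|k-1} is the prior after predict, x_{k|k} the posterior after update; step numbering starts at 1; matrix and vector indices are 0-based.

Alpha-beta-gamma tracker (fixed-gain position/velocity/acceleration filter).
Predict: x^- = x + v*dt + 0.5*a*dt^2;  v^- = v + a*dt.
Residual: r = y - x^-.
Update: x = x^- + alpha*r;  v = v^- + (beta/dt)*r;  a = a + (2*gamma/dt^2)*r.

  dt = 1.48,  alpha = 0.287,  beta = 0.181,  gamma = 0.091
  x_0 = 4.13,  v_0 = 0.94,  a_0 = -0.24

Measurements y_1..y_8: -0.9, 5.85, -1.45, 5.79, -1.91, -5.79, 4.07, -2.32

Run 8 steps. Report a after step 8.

step 1: x_pred=5.2584  r=-6.1584  x^+=3.4909  v^+=-0.1683  a^+=-0.7517
step 2: x_pred=2.4185  r=3.4315  x^+=3.4033  v^+=-0.8612  a^+=-0.4666
step 3: x_pred=1.6178  r=-3.0678  x^+=0.7373  v^+=-1.9269  a^+=-0.7215
step 4: x_pred=-2.9047  r=8.6947  x^+=-0.4093  v^+=-1.9314  a^+=0.0010
step 5: x_pred=-3.2666  r=1.3566  x^+=-2.8773  v^+=-1.7640  a^+=0.1137
step 6: x_pred=-5.3635  r=-0.4265  x^+=-5.4859  v^+=-1.6479  a^+=0.0782
step 7: x_pred=-7.8391  r=11.9091  x^+=-4.4212  v^+=-0.0757  a^+=1.0678
step 8: x_pred=-3.3637  r=1.0437  x^+=-3.0642  v^+=1.6323  a^+=1.1545

a_post = 1.1545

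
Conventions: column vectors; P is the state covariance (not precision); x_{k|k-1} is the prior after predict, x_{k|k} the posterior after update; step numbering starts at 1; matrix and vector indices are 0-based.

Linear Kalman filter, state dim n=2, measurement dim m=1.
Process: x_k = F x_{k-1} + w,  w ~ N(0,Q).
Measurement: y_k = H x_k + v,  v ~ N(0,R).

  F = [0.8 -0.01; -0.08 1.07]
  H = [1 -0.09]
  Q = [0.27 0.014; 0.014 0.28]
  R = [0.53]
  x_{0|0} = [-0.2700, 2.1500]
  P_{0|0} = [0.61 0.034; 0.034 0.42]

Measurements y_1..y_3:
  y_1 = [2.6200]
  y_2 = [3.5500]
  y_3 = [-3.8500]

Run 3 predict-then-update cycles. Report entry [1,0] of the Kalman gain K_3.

step 1: x^-=[-0.2375, 2.3221]  P^-=[0.6599 -0.0004; -0.0004 0.7589]  S=[1.1961]  K=[0.5517; -0.0574]  nu=[3.0665]  x^+=[1.4544, 2.1460]  P^+=[0.2958 0.0375; 0.0375 0.7550]
step 2: x^-=[1.1420, 2.1798]  P^-=[0.4588 0.0191; 0.0191 1.1399]  S=[0.9946]  K=[0.4596; -0.0839]  nu=[2.6041]  x^+=[2.3388, 1.9613]  P^+=[0.2487 0.0575; 0.0575 1.1329]
step 3: x^-=[1.8514, 1.9115]  P^-=[0.4284 0.0352; 0.0352 1.5688]  S=[0.9648]  K=[0.4408; -0.1099]  nu=[-5.5294]  x^+=[-0.5857, 2.5189]  P^+=[0.2410 0.0819; 0.0819 1.5571]

K[1,0] = -0.1099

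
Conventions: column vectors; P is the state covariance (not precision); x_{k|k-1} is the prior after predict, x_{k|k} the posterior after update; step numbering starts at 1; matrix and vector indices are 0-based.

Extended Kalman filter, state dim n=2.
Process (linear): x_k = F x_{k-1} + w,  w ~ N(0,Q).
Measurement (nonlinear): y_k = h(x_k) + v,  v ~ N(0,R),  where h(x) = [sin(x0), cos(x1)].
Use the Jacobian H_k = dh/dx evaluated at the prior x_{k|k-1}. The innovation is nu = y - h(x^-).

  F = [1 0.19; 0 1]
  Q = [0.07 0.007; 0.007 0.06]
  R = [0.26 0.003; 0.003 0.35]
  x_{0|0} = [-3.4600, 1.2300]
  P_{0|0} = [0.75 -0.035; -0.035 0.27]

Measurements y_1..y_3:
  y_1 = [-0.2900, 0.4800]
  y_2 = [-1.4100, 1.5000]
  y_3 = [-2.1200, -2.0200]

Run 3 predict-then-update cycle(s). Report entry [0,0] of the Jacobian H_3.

H_jac[0,0] = -0.5067

step 1: x^-=[-3.2263, 1.2300]  P^-=[0.8164 0.0233; 0.0233 0.3300]  H_jac=[-0.9964 0.0000; 0.0000 -0.9425]  S=[1.0706 0.0249; 0.0249 0.6431]  K=[-0.7598 -0.0048; -0.0105 -0.4832]  nu=[-0.3746, 0.1458]  x^+=[-2.9424, 1.1635]  P^+=[0.1983 0.0042; 0.0042 0.1795]
step 2: x^-=[-2.7213, 1.1635]  P^-=[0.2763 0.0453; 0.0453 0.2395]  H_jac=[-0.9130 0.0000; 0.0000 -0.9182]  S=[0.4903 0.0410; 0.0410 0.5519]  K=[-0.5114 -0.0374; -0.0514 -0.3946]  nu=[-1.0020, 1.1039]  x^+=[-2.2502, 0.7794]  P^+=[0.1458 0.0159; 0.0159 0.1506]
step 3: x^-=[-2.1021, 0.7794]  P^-=[0.2272 0.0515; 0.0515 0.2106]  H_jac=[-0.5067 0.0000; 0.0000 -0.7028]  S=[0.3183 0.0213; 0.0213 0.4540]  K=[-0.3575 -0.0630; -0.0603 -0.3231]  nu=[-1.2578, -2.7314]  x^+=[-1.4805, 1.7379]  P^+=[0.1838 0.0329; 0.0329 0.1612]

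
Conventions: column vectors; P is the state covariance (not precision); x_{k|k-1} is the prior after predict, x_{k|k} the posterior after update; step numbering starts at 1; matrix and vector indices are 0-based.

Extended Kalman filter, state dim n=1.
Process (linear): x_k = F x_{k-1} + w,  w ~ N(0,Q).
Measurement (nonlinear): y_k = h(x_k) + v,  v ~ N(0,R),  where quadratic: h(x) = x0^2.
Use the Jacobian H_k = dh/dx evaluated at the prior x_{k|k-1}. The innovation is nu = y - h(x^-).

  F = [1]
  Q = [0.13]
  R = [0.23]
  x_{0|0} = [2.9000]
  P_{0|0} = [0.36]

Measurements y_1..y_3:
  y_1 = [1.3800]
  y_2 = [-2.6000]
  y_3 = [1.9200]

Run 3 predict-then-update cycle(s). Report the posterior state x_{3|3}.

x_post = [0.8589]

step 1: x^-=[2.9000]  P^-=[0.4900]  H_jac=[5.8000]  S=[16.7136]  K=[0.1700]  nu=[-7.0300]  x^+=[1.7046]  P^+=[0.0067]
step 2: x^-=[1.7046]  P^-=[0.1367]  H_jac=[3.4092]  S=[1.8193]  K=[0.2562]  nu=[-5.5057]  x^+=[0.2938]  P^+=[0.0173]
step 3: x^-=[0.2938]  P^-=[0.1473]  H_jac=[0.5877]  S=[0.2809]  K=[0.3082]  nu=[1.8337]  x^+=[0.8589]  P^+=[0.1206]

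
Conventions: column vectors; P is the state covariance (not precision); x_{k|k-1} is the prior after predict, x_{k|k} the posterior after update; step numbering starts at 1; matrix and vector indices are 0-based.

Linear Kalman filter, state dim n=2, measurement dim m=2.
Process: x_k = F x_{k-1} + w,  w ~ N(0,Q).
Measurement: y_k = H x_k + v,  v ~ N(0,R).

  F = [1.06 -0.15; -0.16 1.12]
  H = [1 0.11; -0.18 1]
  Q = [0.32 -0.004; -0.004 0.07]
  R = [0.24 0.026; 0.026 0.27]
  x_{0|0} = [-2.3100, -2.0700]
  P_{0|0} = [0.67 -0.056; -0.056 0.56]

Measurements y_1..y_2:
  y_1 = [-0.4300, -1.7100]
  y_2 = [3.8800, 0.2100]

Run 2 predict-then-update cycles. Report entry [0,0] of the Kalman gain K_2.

K[0,0] = 0.6695

step 1: x^-=[-2.1381, -1.9488]  P^-=[1.1032 -0.2795; -0.2795 0.8097]  S=[1.2915 -0.3575; -0.3575 1.2161]  K=[0.7855 -0.1622; 0.0526 0.7227]  nu=[1.9225, -0.1461]  x^+=[-0.6043, -1.9533]  P^+=[0.1832 0.0096; 0.0096 0.1982]
step 2: x^-=[-0.3476, -2.0910]  P^-=[0.5273 -0.0567; -0.0567 0.3199]  S=[0.7587 -0.0894; -0.0894 0.6274]  K=[0.6695 -0.1464; 0.0341 0.5310]  nu=[4.4576, 2.2384]  x^+=[2.3093, -0.7503]  P^+=[0.1562 0.0060; 0.0060 0.1453]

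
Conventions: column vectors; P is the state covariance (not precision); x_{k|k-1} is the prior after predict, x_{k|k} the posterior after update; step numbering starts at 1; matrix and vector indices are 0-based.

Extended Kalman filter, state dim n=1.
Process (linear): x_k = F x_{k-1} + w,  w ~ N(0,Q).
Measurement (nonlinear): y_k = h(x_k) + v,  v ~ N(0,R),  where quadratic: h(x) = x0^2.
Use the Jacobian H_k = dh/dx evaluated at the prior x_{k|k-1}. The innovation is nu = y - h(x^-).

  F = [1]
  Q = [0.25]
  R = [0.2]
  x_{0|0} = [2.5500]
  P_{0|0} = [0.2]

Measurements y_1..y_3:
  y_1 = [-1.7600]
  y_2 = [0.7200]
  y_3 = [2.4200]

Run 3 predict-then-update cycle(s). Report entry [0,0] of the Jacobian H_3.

step 1: x^-=[2.5500]  P^-=[0.4500]  H_jac=[5.1000]  S=[11.9045]  K=[0.1928]  nu=[-8.2625]  x^+=[0.9571]  P^+=[0.0076]
step 2: x^-=[0.9571]  P^-=[0.2576]  H_jac=[1.9142]  S=[1.1438]  K=[0.4311]  nu=[-0.1961]  x^+=[0.8726]  P^+=[0.0450]
step 3: x^-=[0.8726]  P^-=[0.2950]  H_jac=[1.7452]  S=[1.0986]  K=[0.4687]  nu=[1.6586]  x^+=[1.6499]  P^+=[0.0537]

H_jac[0,0] = 1.7452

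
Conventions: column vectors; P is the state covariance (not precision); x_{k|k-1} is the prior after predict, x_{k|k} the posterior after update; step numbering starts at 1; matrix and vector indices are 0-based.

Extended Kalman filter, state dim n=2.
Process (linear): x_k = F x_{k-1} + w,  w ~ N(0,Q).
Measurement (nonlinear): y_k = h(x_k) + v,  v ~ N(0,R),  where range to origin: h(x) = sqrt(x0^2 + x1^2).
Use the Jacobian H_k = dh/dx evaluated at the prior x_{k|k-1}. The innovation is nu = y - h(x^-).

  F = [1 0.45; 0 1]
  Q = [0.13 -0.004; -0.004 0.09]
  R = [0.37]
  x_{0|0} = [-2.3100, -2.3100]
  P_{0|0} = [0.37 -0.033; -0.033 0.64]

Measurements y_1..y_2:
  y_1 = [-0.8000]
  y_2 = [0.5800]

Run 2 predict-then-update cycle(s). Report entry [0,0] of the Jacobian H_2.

H_jac[0,0] = -0.9899

step 1: x^-=[-3.3495, -2.3100]  P^-=[0.5999 0.2510; 0.2510 0.7300]  H_jac=[-0.8232 -0.5677]  S=[1.2465]  K=[-0.5105; -0.4983]  nu=[-4.8688]  x^+=[-0.8638, 0.1160]  P^+=[0.2750 -0.0661; -0.0661 0.4205]
step 2: x^-=[-0.8116, 0.1160]  P^-=[0.4307 0.1192; 0.1192 0.5105]  H_jac=[-0.9899 0.1415]  S=[0.7689]  K=[-0.5326; -0.0595]  nu=[-0.2399]  x^+=[-0.6839, 0.1303]  P^+=[0.2126 0.0948; 0.0948 0.5078]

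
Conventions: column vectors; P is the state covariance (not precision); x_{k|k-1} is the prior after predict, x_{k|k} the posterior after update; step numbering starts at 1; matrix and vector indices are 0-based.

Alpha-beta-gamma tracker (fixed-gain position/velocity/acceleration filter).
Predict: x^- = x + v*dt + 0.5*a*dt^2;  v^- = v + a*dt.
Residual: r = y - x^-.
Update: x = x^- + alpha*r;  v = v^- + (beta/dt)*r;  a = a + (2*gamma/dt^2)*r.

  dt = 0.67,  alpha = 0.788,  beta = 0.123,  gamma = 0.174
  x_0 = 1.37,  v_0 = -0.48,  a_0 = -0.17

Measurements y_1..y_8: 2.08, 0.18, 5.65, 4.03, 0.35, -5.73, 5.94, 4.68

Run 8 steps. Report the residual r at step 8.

resid = 4.1257

step 1: x_pred=1.0102  r=1.0698  x^+=1.8532  v^+=-0.3975  a^+=0.6593
step 2: x_pred=1.7349  r=-1.5549  x^+=0.5096  v^+=-0.2412  a^+=-0.5461
step 3: x_pred=0.2254  r=5.4246  x^+=4.5000  v^+=0.3888  a^+=3.6592
step 4: x_pred=5.5818  r=-1.5518  x^+=4.3590  v^+=2.5556  a^+=2.4562
step 5: x_pred=6.6225  r=-6.2725  x^+=1.6798  v^+=3.0497  a^+=-2.4064
step 6: x_pred=3.1830  r=-8.9130  x^+=-3.8405  v^+=-0.1988  a^+=-9.3160
step 7: x_pred=-6.0646  r=12.0046  x^+=3.3950  v^+=-4.2367  a^+=-0.0096
step 8: x_pred=0.5543  r=4.1257  x^+=3.8053  v^+=-3.4857  a^+=3.1888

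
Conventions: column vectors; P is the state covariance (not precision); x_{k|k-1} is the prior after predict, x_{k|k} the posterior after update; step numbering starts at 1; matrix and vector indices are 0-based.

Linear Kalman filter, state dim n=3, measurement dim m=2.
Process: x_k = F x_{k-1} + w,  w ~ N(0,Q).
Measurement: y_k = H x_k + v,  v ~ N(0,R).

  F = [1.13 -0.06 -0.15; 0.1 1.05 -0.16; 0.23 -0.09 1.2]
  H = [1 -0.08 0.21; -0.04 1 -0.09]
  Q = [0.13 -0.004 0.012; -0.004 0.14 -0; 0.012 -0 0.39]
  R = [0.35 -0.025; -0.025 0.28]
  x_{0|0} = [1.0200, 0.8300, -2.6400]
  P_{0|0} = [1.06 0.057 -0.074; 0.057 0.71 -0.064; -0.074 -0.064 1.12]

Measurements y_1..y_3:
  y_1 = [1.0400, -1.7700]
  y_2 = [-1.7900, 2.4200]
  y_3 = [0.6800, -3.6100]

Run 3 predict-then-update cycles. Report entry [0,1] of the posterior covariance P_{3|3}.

step 1: x^-=[1.4988, 1.3959, -3.0081]  P^-=[1.5275 0.1892 -0.0109; 0.1892 0.9979 -0.3322; -0.0109 -0.3322 2.0352]  S=[1.9499 -0.0857; -0.0857 1.3414]  K=[0.7808 0.1461; 0.0539 0.7640; 0.2109 -0.3704]  nu=[0.2846, -3.3767]  x^+=[1.2277, -1.1686, -1.6973]  P^+=[0.3295 0.0092 -0.2816; 0.0092 0.2163 0.0373; -0.2816 0.0373 1.7510]
step 2: x^-=[1.7120, -0.8327, -1.6492]  P^-=[0.6858 0.1221 -0.5918; 0.1221 0.4250 -0.3228; -0.5918 -0.3228 2.7668]  S=[0.9033 -0.0281; -0.0281 0.7726]  K=[0.6175 0.2140; 0.0406 0.5829; -0.0054 -0.7096]  nu=[-3.2223, 3.1727]  x^+=[0.4011, 0.8856, -3.8833]  P^+=[0.3135 0.0135 -0.4838; 0.0135 0.1624 -0.0039; -0.4838 -0.0039 2.3779]
step 3: x^-=[0.9826, 1.5913, -4.6474]  P^-=[0.7465 0.1895 -0.9744; 0.1895 0.4026 -0.5068; -0.9744 -0.5068 3.5653]  S=[0.8337 0.0214; 0.0214 0.7818]  K=[0.6240 0.2992; 0.0465 0.5624; -0.1963 -1.0035]  nu=[0.8007, -5.5803]  x^+=[-0.1876, -1.5099, 0.7952]  P^+=[0.3438 0.0259 -0.6228; 0.0259 0.1524 -0.0546; -0.6228 -0.0546 2.7375]

P_post[0,1] = 0.0259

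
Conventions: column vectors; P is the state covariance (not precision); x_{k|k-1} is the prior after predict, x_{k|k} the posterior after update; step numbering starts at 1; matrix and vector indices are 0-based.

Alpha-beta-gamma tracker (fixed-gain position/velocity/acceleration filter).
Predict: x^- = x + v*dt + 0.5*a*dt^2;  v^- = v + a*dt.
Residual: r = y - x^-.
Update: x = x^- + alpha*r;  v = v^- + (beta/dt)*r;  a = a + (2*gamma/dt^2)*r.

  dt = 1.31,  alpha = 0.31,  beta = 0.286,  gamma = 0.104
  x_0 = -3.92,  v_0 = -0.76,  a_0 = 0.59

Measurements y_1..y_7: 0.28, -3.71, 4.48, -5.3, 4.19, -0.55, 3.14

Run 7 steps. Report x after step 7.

step 1: x_pred=-4.4094  r=4.6894  x^+=-2.9557  v^+=1.0367  a^+=1.1584
step 2: x_pred=-0.6037  r=-3.1063  x^+=-1.5666  v^+=1.8760  a^+=0.7819
step 3: x_pred=1.5618  r=2.9182  x^+=2.4664  v^+=3.5373  a^+=1.1356
step 4: x_pred=8.0747  r=-13.3747  x^+=3.9285  v^+=2.1050  a^+=-0.4855
step 5: x_pred=6.2694  r=-2.0794  x^+=5.6248  v^+=1.0149  a^+=-0.7375
step 6: x_pred=6.3215  r=-6.8715  x^+=4.1914  v^+=-1.4514  a^+=-1.5704
step 7: x_pred=0.9425  r=2.1975  x^+=1.6237  v^+=-3.0289  a^+=-1.3041

x_post = 1.6237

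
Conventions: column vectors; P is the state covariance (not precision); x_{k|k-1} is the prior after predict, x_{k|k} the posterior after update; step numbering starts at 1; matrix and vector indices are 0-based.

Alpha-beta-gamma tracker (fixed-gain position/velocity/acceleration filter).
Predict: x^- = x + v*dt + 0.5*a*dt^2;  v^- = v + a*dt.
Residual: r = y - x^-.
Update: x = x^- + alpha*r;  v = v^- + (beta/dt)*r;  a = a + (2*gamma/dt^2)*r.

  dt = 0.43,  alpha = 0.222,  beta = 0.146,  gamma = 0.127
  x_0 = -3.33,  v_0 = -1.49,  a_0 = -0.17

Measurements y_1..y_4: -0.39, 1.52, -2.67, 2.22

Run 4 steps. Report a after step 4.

step 1: x_pred=-3.9864  r=3.5964  x^+=-3.1880  v^+=-0.3420  a^+=4.7705
step 2: x_pred=-2.8940  r=4.4140  x^+=-1.9141  v^+=3.2080  a^+=10.8341
step 3: x_pred=0.4669  r=-3.1369  x^+=-0.2295  v^+=6.8016  a^+=6.5248
step 4: x_pred=3.2984  r=-1.0784  x^+=3.0590  v^+=9.2411  a^+=5.0434

a_post = 5.0434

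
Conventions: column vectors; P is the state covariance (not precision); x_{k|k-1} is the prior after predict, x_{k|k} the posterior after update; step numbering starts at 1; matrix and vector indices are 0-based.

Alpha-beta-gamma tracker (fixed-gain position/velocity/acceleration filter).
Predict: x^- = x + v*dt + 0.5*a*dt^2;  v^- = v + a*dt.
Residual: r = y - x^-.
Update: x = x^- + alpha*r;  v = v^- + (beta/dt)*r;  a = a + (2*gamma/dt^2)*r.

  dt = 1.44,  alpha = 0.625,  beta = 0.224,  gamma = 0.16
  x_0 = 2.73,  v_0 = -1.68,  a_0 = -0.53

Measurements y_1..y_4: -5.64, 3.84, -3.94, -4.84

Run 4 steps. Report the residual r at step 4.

step 1: x_pred=-0.2387  r=-5.4013  x^+=-3.6145  v^+=-3.2834  a^+=-1.3635
step 2: x_pred=-9.7563  r=13.5963  x^+=-1.2586  v^+=-3.1319  a^+=0.7347
step 3: x_pred=-5.0069  r=1.0669  x^+=-4.3401  v^+=-1.9080  a^+=0.8993
step 4: x_pred=-6.1552  r=1.3152  x^+=-5.3332  v^+=-0.4084  a^+=1.1023

resid = 1.3152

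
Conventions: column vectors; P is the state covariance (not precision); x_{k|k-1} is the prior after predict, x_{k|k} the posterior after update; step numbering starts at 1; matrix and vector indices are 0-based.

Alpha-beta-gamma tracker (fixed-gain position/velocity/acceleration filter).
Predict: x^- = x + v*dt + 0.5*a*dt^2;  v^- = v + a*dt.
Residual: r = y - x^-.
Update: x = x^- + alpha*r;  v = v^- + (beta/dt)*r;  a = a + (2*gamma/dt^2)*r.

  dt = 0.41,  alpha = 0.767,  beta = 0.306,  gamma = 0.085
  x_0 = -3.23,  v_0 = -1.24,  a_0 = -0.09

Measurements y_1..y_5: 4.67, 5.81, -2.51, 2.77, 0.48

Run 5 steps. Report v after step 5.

v_post = -0.6041

step 1: x_pred=-3.7460  r=8.4160  x^+=2.7091  v^+=5.0043  a^+=8.4211
step 2: x_pred=5.4686  r=0.3414  x^+=5.7305  v^+=8.7117  a^+=8.7663
step 3: x_pred=10.0391  r=-12.5491  x^+=0.4139  v^+=2.9400  a^+=-3.9246
step 4: x_pred=1.2895  r=1.4805  x^+=2.4250  v^+=2.4359  a^+=-2.4273
step 5: x_pred=3.2197  r=-2.7397  x^+=1.1184  v^+=-0.6041  a^+=-5.1980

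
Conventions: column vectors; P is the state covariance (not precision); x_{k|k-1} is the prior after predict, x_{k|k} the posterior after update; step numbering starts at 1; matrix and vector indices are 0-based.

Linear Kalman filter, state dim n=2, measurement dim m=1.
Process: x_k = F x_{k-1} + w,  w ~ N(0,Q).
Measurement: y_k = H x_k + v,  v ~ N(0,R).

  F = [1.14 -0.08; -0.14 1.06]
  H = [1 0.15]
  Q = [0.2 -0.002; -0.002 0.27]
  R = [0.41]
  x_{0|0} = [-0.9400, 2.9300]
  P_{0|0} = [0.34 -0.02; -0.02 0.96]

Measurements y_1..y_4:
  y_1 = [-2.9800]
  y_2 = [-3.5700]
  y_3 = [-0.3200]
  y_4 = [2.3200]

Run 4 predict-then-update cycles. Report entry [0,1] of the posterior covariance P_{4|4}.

P_post[0,1] = -0.5981

step 1: x^-=[-1.3060, 3.2374]  P^-=[0.6517 -0.1621; -0.1621 1.3613]  S=[1.0437]  K=[0.6011; 0.0404]  nu=[-2.1596]  x^+=[-2.6041, 3.1502]  P^+=[0.2746 -0.1874; -0.1874 1.3596]
step 2: x^-=[-3.2207, 3.7038]  P^-=[0.5997 -0.3896; -0.3896 1.8586]  S=[0.9346]  K=[0.5791; -0.1186]  nu=[-0.9048]  x^+=[-3.7447, 3.8112]  P^+=[0.2863 -0.3254; -0.3254 1.8454]
step 3: x^-=[-4.5739, 4.5641]  P^-=[0.6432 -0.6011; -0.6011 2.4457]  S=[0.9279]  K=[0.5960; -0.2524]  nu=[3.5693]  x^+=[-2.4466, 3.6631]  P^+=[0.3136 -0.4615; -0.4615 2.3866]
step 4: x^-=[-3.0822, 4.2254]  P^-=[0.7070 -0.8173; -0.8173 3.0947]  S=[0.9414]  K=[0.6207; -0.3750]  nu=[4.7684]  x^+=[-0.1222, 2.4371]  P^+=[0.3442 -0.5981; -0.5981 2.9623]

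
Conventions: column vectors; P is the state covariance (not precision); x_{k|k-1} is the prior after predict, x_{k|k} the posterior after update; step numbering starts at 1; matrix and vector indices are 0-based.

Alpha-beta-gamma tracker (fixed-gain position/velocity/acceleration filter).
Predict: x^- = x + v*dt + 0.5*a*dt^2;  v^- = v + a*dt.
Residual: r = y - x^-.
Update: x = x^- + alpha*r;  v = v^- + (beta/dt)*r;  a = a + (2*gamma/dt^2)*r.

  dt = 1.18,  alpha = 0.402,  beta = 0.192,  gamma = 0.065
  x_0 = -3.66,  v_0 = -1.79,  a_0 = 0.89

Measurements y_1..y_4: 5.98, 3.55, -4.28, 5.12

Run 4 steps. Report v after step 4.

v_post = 4.5228

step 1: x_pred=-5.1526  r=11.1326  x^+=-0.6773  v^+=1.0716  a^+=1.9294
step 2: x_pred=1.9304  r=1.6196  x^+=2.5815  v^+=3.6118  a^+=2.0806
step 3: x_pred=8.2919  r=-12.5719  x^+=3.2380  v^+=4.0213  a^+=0.9068
step 4: x_pred=8.6145  r=-3.4945  x^+=7.2097  v^+=4.5228  a^+=0.5806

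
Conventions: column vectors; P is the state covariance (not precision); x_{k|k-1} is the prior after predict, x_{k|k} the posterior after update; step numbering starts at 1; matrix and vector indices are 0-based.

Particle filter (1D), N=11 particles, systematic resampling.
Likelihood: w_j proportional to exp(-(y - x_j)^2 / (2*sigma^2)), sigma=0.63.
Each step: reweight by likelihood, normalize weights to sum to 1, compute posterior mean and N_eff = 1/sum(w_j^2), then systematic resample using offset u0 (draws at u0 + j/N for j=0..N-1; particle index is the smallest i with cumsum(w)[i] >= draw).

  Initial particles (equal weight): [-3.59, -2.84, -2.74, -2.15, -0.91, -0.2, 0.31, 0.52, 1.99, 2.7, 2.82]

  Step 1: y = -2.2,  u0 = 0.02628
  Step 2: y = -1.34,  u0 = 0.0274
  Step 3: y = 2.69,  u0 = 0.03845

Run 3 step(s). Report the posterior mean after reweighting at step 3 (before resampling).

post_mean = -2.1500

step 1: w=[0.0350, 0.2384, 0.2766, 0.3981, 0.0491, 0.0026, 0.0001, 0.0000, 0.0000, 0.0000, 0.0000]  mean=-2.4618  Neff=3.3842  idx=[0, 1, 1, 2, 2, 2, 3, 3, 3, 3, 3]
step 2: w=[0.0007, 0.0229, 0.0229, 0.0331, 0.0331, 0.0331, 0.1709, 0.1709, 0.1709, 0.1709, 0.1709]  mean=-2.2411  Neff=6.6537  idx=[2, 5, 6, 6, 7, 7, 8, 9, 9, 10, 10]
step 3: w=[0.0000, 0.0001, 0.1111, 0.1111, 0.1111, 0.1111, 0.1111, 0.1111, 0.1111, 0.1111, 0.1111]  mean=-2.1500  Neff=9.0012  idx=[2, 3, 3, 4, 5, 6, 7, 8, 8, 9, 10]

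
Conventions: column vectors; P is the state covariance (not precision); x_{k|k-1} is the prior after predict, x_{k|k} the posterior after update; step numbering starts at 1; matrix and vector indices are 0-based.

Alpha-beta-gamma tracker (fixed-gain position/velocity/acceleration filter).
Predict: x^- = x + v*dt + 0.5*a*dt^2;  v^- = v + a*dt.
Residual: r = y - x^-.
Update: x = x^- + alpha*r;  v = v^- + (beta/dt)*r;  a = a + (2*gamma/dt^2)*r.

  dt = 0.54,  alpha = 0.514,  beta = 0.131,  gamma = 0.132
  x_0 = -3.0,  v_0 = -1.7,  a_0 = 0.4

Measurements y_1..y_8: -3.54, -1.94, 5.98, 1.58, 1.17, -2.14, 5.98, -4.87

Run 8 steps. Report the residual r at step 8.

step 1: x_pred=-3.8597  r=0.3197  x^+=-3.6954  v^+=-1.4064  a^+=0.6894
step 2: x_pred=-4.3543  r=2.4143  x^+=-3.1134  v^+=-0.4485  a^+=2.8752
step 3: x_pred=-2.9363  r=8.9163  x^+=1.6467  v^+=3.2672  a^+=10.9476
step 4: x_pred=5.0071  r=-3.4271  x^+=3.2456  v^+=8.3475  a^+=7.8449
step 5: x_pred=8.8970  r=-7.7270  x^+=4.9253  v^+=10.7092  a^+=0.8492
step 6: x_pred=10.8321  r=-12.9721  x^+=4.1645  v^+=8.0209  a^+=-10.8951
step 7: x_pred=6.9072  r=-0.9272  x^+=6.4306  v^+=1.9126  a^+=-11.7346
step 8: x_pred=5.7525  r=-10.6225  x^+=0.2925  v^+=-7.0010  a^+=-21.3517

resid = -10.6225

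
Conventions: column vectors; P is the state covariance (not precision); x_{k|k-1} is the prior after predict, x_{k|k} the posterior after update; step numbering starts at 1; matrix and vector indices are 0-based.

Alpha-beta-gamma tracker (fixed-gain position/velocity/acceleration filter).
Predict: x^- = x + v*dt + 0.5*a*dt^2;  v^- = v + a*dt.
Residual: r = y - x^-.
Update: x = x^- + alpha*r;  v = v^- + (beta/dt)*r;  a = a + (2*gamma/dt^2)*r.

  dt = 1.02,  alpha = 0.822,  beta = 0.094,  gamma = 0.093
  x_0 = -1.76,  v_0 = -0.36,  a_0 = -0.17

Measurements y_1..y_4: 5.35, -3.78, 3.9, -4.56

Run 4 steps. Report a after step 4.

a_post = -0.8521

step 1: x_pred=-2.2156  r=7.5656  x^+=4.0033  v^+=0.1638  a^+=1.1826
step 2: x_pred=4.7856  r=-8.5656  x^+=-2.2553  v^+=0.5807  a^+=-0.3488
step 3: x_pred=-1.8445  r=5.7445  x^+=2.8775  v^+=0.7543  a^+=0.6782
step 4: x_pred=3.9997  r=-8.5597  x^+=-3.0364  v^+=0.6573  a^+=-0.8521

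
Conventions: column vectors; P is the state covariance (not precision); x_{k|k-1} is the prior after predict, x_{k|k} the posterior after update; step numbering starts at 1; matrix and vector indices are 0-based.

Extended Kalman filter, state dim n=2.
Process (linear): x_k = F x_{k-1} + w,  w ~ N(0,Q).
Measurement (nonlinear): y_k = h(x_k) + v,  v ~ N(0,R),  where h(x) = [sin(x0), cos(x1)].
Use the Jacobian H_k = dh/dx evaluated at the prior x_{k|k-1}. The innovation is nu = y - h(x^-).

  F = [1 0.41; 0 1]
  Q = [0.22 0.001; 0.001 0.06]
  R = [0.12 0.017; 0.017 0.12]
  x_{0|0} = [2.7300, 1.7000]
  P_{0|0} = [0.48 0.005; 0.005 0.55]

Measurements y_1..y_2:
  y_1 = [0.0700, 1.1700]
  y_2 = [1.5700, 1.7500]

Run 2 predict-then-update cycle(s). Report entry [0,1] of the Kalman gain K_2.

K[0,1] = 0.0239

step 1: x^-=[3.4270, 1.7000]  P^-=[0.7966 0.2315; 0.2315 0.6100]  H_jac=[-0.9595 0.0000; 0.0000 -0.9917]  S=[0.8534 0.2373; 0.2373 0.7199]  K=[-0.8884 -0.0261; -0.0293 -0.8306]  nu=[0.3515, 1.2988]  x^+=[3.0808, 0.6108]  P^+=[0.1116 0.0184; 0.0184 0.1010]
step 2: x^-=[3.3313, 0.6108]  P^-=[0.3636 0.0608; 0.0608 0.1610]  H_jac=[-0.9821 0.0000; 0.0000 -0.5735]  S=[0.4707 0.0512; 0.0512 0.1730]  K=[-0.7613 0.0239; -0.0710 -0.5129]  nu=[1.7585, 0.9308]  x^+=[2.0148, 0.0085]  P^+=[0.0926 0.0176; 0.0176 0.1094]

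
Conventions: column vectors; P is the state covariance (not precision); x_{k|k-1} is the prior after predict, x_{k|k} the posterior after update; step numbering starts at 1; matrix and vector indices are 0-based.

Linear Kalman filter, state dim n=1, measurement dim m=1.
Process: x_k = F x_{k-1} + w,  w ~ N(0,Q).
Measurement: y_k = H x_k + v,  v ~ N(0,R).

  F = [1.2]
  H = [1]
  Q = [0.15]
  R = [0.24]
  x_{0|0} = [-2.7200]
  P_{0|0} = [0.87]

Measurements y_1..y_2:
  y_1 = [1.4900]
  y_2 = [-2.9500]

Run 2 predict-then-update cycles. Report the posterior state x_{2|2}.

step 1: x^-=[-3.2640]  P^-=[1.4028]  S=[1.6428]  K=[0.8539]  nu=[4.7540]  x^+=[0.7955]  P^+=[0.2049]
step 2: x^-=[0.9546]  P^-=[0.4451]  S=[0.6851]  K=[0.6497]  nu=[-3.9046]  x^+=[-1.5822]  P^+=[0.1559]

x_post = [-1.5822]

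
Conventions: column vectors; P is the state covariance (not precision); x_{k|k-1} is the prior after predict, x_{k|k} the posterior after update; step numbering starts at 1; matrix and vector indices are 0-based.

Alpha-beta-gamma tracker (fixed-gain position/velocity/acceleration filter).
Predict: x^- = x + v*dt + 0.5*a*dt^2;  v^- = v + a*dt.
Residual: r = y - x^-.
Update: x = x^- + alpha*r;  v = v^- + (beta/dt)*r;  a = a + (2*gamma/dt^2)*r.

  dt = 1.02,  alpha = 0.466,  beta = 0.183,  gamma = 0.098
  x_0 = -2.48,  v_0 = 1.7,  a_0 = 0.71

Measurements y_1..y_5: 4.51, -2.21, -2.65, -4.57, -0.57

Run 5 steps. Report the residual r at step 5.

resid = 2.3859

step 1: x_pred=-0.3767  r=4.8867  x^+=1.9005  v^+=3.3009  a^+=1.6306
step 2: x_pred=6.1157  r=-8.3257  x^+=2.2359  v^+=3.4704  a^+=0.0621
step 3: x_pred=5.8080  r=-8.4580  x^+=1.8666  v^+=2.0163  a^+=-1.5313
step 4: x_pred=3.1266  r=-7.6966  x^+=-0.4600  v^+=-0.9265  a^+=-2.9812
step 5: x_pred=-2.9559  r=2.3859  x^+=-1.8440  v^+=-3.5393  a^+=-2.5318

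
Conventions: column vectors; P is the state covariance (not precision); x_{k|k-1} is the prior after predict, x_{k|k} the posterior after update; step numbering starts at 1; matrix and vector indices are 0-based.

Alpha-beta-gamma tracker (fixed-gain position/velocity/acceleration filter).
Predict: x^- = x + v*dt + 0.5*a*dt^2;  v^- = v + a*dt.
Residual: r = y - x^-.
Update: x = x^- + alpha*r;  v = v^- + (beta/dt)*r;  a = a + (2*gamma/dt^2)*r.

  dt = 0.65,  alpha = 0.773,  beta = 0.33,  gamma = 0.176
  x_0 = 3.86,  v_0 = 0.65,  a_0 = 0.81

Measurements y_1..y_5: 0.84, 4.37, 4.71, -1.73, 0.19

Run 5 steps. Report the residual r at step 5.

resid = 2.2314

step 1: x_pred=4.4536  r=-3.6136  x^+=1.6603  v^+=-0.6581  a^+=-2.2006
step 2: x_pred=0.7676  r=3.6024  x^+=3.5523  v^+=-0.2596  a^+=0.8006
step 3: x_pred=3.5526  r=1.1574  x^+=4.4473  v^+=0.8484  a^+=1.7649
step 4: x_pred=5.3715  r=-7.1015  x^+=-0.1179  v^+=-1.6099  a^+=-4.1517
step 5: x_pred=-2.0414  r=2.2314  x^+=-0.3165  v^+=-3.1756  a^+=-2.2926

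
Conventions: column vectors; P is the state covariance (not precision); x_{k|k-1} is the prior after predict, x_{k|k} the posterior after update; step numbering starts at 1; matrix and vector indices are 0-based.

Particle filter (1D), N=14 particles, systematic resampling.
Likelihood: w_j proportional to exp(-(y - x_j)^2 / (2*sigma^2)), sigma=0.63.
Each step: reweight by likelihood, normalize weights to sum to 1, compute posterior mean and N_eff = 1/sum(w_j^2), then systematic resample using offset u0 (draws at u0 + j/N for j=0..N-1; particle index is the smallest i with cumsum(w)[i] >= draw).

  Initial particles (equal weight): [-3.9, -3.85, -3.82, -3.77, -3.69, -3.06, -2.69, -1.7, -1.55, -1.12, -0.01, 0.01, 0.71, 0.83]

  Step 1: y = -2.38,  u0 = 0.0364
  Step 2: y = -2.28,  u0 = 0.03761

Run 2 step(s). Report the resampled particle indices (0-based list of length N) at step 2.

step 1: w=[0.0184, 0.0222, 0.0248, 0.0297, 0.0389, 0.1889, 0.2997, 0.1889, 0.1420, 0.0458, 0.0003, 0.0003, 0.0000, 0.0000]  mean=-2.4847  Neff=5.3382  idx=[1, 4, 5, 5, 5, 6, 6, 6, 6, 7, 7, 8, 8, 9]
step 2: w=[0.0062, 0.0112, 0.0639, 0.0639, 0.0639, 0.1113, 0.1113, 0.1113, 0.1113, 0.0900, 0.0900, 0.0703, 0.0703, 0.0252]  mean=-2.4012  Neff=11.2794  idx=[2, 3, 4, 5, 6, 6, 7, 7, 8, 9, 10, 10, 11, 12]

resampled_idx = [2, 3, 4, 5, 6, 6, 7, 7, 8, 9, 10, 10, 11, 12]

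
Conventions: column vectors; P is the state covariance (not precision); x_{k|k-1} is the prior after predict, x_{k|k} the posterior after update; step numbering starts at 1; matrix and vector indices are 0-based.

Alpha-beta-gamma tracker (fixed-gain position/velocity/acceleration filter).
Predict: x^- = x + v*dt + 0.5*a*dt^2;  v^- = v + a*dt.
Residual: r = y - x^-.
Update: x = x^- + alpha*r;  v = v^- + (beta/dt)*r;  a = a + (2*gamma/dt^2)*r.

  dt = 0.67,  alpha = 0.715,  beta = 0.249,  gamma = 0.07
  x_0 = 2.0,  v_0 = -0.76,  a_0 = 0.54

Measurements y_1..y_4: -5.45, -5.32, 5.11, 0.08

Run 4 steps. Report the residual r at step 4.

resid = -1.8367

step 1: x_pred=1.6120  r=-7.0620  x^+=-3.4373  v^+=-3.0227  a^+=-1.6625
step 2: x_pred=-5.8357  r=0.5157  x^+=-5.4670  v^+=-3.9449  a^+=-1.5016
step 3: x_pred=-8.4471  r=13.5571  x^+=1.2462  v^+=0.0874  a^+=2.7265
step 4: x_pred=1.9167  r=-1.8367  x^+=0.6035  v^+=1.2315  a^+=2.1537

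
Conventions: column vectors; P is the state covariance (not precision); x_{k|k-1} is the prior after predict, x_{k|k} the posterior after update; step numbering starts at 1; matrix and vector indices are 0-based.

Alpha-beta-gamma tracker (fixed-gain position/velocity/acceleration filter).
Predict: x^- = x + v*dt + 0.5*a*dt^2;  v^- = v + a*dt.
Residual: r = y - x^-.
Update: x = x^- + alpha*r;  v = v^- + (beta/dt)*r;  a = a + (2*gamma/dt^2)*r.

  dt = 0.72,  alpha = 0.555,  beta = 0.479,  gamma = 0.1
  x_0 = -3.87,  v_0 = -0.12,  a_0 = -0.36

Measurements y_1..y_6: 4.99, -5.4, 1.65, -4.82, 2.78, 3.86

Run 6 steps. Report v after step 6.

step 1: x_pred=-4.0497  r=9.0397  x^+=0.9673  v^+=5.6347  a^+=3.1275
step 2: x_pred=5.8350  r=-11.2350  x^+=-0.4004  v^+=0.4122  a^+=-1.2069
step 3: x_pred=-0.4165  r=2.0665  x^+=0.7304  v^+=0.9180  a^+=-0.4097
step 4: x_pred=1.2852  r=-6.1052  x^+=-2.1032  v^+=-3.4386  a^+=-2.7651
step 5: x_pred=-5.2957  r=8.0757  x^+=-0.8137  v^+=-0.0569  a^+=0.3506
step 6: x_pred=-0.7638  r=4.6238  x^+=1.8024  v^+=3.2716  a^+=2.1344

v_post = 3.2716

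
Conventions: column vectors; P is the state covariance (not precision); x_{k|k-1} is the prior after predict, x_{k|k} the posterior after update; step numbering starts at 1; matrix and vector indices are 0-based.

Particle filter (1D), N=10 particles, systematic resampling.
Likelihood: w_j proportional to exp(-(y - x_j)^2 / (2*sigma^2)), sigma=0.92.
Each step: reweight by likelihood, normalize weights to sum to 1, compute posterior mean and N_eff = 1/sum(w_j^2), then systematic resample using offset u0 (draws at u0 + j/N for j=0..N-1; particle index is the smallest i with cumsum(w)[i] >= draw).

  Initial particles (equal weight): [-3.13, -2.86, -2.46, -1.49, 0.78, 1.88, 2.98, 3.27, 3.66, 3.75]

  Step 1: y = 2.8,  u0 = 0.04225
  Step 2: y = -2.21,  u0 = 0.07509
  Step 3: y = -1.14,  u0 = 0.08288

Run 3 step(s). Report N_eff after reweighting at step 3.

step 1: w=[0.0000, 0.0000, 0.0000, 0.0000, 0.0237, 0.1601, 0.2590, 0.2317, 0.1706, 0.1549]  mean=3.0541  Neff=4.9986  idx=[5, 5, 6, 6, 6, 7, 7, 8, 8, 9]
step 2: w=[0.4980, 0.4980, 0.0012, 0.0012, 0.0012, 0.0002, 0.0002, 0.0000, 0.0000, 0.0000]  mean=1.8846  Neff=2.0161  idx=[0, 0, 0, 0, 0, 1, 1, 1, 1, 1]
step 3: w=[0.1000, 0.1000, 0.1000, 0.1000, 0.1000, 0.1000, 0.1000, 0.1000, 0.1000, 0.1000]  mean=1.8800  Neff=10.0000  idx=[0, 1, 2, 3, 4, 5, 6, 7, 8, 9]

N_eff = 10.0000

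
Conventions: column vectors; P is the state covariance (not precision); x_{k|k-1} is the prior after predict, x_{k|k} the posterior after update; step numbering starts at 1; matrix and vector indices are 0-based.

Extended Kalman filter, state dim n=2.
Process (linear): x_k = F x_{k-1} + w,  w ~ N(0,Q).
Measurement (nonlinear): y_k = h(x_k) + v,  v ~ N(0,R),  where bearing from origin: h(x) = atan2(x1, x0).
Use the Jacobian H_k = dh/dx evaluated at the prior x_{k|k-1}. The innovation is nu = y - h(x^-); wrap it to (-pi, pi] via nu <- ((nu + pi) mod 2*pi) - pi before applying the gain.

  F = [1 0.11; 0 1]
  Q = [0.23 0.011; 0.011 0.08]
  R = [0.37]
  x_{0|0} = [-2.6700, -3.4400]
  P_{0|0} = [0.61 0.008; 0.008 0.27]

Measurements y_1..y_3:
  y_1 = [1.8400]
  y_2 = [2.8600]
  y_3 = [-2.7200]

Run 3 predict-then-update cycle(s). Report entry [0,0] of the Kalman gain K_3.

K[0,0] = 0.2524

step 1: x^-=[-3.0484, -3.4400]  P^-=[0.8450 0.0487; 0.0487 0.3500]  H_jac=[0.1628 -0.1443]  S=[0.3974]  K=[0.3286; -0.1071]  nu=[-2.1473]  x^+=[-3.7539, -3.2100]  P^+=[0.8021 0.0627; 0.0627 0.3454]
step 2: x^-=[-4.1070, -3.2100]  P^-=[1.0501 0.1117; 0.1117 0.4254]  H_jac=[0.1181 -0.1512]  S=[0.3904]  K=[0.2745; -0.1309]  nu=[-0.9450]  x^+=[-4.3664, -3.0862]  P^+=[1.0207 0.1257; 0.1257 0.4187]
step 3: x^-=[-4.7059, -3.0862]  P^-=[1.2834 0.1828; 0.1828 0.4987]  H_jac=[0.0974 -0.1486]  S=[0.3879]  K=[0.2524; -0.1451]  nu=[-0.1589]  x^+=[-4.7460, -3.0632]  P^+=[1.2587 0.1970; 0.1970 0.4906]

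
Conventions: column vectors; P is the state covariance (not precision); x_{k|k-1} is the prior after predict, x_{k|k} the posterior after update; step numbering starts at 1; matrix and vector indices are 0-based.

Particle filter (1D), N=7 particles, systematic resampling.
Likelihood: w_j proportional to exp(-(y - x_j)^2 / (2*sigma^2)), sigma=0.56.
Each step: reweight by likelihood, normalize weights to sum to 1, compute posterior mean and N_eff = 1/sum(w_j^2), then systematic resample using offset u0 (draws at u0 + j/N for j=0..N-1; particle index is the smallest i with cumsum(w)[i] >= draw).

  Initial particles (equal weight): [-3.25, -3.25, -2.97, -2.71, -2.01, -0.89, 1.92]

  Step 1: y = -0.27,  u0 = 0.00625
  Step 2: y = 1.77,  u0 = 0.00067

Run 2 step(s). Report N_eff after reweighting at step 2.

N_eff = 6.0000

step 1: w=[0.0000, 0.0000, 0.0000, 0.0001, 0.0146, 0.9844, 0.0009]  mean=-0.9042  Neff=1.0317  idx=[4, 5, 5, 5, 5, 5, 5]
step 2: w=[0.0000, 0.1667, 0.1667, 0.1667, 0.1667, 0.1667, 0.1667]  mean=-0.8900  Neff=6.0000  idx=[1, 1, 2, 3, 4, 5, 6]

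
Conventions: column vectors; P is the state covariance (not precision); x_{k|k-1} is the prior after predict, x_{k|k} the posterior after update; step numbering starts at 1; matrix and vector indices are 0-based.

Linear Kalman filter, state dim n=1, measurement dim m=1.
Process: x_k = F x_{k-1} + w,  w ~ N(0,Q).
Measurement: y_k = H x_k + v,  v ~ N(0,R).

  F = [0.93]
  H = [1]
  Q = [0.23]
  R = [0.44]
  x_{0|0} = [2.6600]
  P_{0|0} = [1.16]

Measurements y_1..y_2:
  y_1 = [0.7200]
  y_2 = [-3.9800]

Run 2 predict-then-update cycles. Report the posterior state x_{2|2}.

step 1: x^-=[2.4738]  P^-=[1.2333]  S=[1.6733]  K=[0.7370]  nu=[-1.7538]  x^+=[1.1812]  P^+=[0.3243]
step 2: x^-=[1.0985]  P^-=[0.5105]  S=[0.9505]  K=[0.5371]  nu=[-5.0785]  x^+=[-1.6291]  P^+=[0.2363]

x_post = [-1.6291]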